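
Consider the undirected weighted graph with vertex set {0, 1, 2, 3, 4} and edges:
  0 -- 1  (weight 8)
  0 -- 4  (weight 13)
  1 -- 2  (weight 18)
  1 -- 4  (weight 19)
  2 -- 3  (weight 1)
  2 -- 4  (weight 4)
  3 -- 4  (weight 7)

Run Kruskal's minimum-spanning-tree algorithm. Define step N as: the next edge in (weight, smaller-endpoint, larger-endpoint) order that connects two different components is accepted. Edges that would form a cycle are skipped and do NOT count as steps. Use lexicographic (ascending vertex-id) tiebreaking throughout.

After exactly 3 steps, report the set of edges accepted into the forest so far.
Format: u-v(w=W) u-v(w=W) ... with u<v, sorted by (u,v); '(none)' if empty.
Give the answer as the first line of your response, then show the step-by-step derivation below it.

0-1(w=8) 2-3(w=1) 2-4(w=4)

step 1: add edge 2-3 (w=1); MST = {2-3(w=1)}
step 2: add edge 2-4 (w=4); MST = {2-3(w=1) 2-4(w=4)}
step 3: add edge 0-1 (w=8); MST = {0-1(w=8) 2-3(w=1) 2-4(w=4)}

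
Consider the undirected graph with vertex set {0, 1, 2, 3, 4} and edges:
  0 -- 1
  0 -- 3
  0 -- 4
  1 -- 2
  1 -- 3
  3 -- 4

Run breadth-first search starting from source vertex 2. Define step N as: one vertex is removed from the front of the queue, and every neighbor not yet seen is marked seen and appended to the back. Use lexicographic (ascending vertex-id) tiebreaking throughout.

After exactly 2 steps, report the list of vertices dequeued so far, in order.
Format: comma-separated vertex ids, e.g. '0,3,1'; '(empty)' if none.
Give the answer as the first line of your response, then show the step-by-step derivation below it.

2,1

step 1: dequeue 2; queue=[1]; order=2
step 2: dequeue 1; queue=[0,3]; order=2,1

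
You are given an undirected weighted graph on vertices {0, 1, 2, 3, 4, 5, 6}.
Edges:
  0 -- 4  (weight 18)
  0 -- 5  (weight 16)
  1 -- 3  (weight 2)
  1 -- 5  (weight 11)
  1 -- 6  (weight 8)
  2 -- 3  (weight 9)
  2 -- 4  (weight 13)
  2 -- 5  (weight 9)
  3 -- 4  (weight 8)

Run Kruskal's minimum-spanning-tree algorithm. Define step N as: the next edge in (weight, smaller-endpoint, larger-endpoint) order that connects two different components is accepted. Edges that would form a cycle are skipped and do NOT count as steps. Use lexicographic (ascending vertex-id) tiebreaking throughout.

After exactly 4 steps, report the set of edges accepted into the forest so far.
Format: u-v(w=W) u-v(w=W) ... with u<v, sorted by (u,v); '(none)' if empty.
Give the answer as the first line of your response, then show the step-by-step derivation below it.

1-3(w=2) 1-6(w=8) 2-3(w=9) 3-4(w=8)

step 1: add edge 1-3 (w=2); MST = {1-3(w=2)}
step 2: add edge 1-6 (w=8); MST = {1-3(w=2) 1-6(w=8)}
step 3: add edge 3-4 (w=8); MST = {1-3(w=2) 1-6(w=8) 3-4(w=8)}
step 4: add edge 2-3 (w=9); MST = {1-3(w=2) 1-6(w=8) 2-3(w=9) 3-4(w=8)}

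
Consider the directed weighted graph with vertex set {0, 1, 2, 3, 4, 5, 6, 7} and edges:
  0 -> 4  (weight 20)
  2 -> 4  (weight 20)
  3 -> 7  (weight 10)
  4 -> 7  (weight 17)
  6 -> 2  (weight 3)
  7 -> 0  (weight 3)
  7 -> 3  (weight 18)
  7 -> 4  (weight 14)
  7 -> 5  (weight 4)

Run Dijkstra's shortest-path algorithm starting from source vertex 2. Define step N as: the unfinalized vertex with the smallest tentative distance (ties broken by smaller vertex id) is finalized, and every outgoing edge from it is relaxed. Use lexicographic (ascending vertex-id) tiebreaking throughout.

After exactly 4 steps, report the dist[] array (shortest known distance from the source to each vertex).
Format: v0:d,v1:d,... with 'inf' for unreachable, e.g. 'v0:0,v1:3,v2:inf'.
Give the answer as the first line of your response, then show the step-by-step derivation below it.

v0:40,v1:inf,v2:0,v3:55,v4:20,v5:41,v6:inf,v7:37

step 1: dist = v0:inf,v1:inf,v2:0,v3:inf,v4:20,v5:inf,v6:inf,v7:inf
step 2: dist = v0:inf,v1:inf,v2:0,v3:inf,v4:20,v5:inf,v6:inf,v7:37
step 3: dist = v0:40,v1:inf,v2:0,v3:55,v4:20,v5:41,v6:inf,v7:37
step 4: dist = v0:40,v1:inf,v2:0,v3:55,v4:20,v5:41,v6:inf,v7:37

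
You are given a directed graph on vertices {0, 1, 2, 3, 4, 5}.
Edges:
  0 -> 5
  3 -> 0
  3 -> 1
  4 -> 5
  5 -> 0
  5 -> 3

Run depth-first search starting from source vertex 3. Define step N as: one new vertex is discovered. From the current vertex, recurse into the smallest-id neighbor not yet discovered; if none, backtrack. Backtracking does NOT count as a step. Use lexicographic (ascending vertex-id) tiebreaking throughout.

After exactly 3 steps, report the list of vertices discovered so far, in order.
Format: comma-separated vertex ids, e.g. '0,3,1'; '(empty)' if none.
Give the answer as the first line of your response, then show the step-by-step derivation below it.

3,0,5

step 1: discover 3; path=3; order=3
step 2: discover 0; path=3>0; order=3,0
step 3: discover 5; path=3>0>5; order=3,0,5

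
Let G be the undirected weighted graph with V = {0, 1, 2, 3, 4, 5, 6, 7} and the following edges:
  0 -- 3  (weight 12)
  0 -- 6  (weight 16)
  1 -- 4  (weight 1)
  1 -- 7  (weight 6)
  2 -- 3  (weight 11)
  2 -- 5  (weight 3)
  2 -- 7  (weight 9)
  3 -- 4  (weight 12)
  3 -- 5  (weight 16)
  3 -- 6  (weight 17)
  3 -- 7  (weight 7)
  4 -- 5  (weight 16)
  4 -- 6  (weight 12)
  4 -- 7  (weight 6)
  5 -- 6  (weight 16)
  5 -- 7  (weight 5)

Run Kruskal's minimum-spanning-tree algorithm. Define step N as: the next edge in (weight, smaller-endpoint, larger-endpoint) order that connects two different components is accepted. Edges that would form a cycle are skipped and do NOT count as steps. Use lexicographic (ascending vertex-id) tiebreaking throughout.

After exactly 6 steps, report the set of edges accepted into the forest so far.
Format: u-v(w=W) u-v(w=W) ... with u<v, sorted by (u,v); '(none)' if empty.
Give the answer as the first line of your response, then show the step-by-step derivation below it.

0-3(w=12) 1-4(w=1) 1-7(w=6) 2-5(w=3) 3-7(w=7) 5-7(w=5)

step 1: add edge 1-4 (w=1); MST = {1-4(w=1)}
step 2: add edge 2-5 (w=3); MST = {1-4(w=1) 2-5(w=3)}
step 3: add edge 5-7 (w=5); MST = {1-4(w=1) 2-5(w=3) 5-7(w=5)}
step 4: add edge 1-7 (w=6); MST = {1-4(w=1) 1-7(w=6) 2-5(w=3) 5-7(w=5)}
step 5: add edge 3-7 (w=7); MST = {1-4(w=1) 1-7(w=6) 2-5(w=3) 3-7(w=7) 5-7(w=5)}
step 6: add edge 0-3 (w=12); MST = {0-3(w=12) 1-4(w=1) 1-7(w=6) 2-5(w=3) 3-7(w=7) 5-7(w=5)}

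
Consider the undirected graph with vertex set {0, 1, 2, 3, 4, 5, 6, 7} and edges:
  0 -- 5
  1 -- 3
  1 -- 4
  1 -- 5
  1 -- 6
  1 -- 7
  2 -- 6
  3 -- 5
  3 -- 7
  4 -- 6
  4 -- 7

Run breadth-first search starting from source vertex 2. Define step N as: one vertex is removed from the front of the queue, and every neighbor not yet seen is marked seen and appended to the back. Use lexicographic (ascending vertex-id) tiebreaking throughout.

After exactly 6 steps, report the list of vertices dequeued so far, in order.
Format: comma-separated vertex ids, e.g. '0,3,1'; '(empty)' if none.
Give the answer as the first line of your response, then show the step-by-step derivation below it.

2,6,1,4,3,5

step 1: dequeue 2; queue=[6]; order=2
step 2: dequeue 6; queue=[1,4]; order=2,6
step 3: dequeue 1; queue=[4,3,5,7]; order=2,6,1
step 4: dequeue 4; queue=[3,5,7]; order=2,6,1,4
step 5: dequeue 3; queue=[5,7]; order=2,6,1,4,3
step 6: dequeue 5; queue=[7,0]; order=2,6,1,4,3,5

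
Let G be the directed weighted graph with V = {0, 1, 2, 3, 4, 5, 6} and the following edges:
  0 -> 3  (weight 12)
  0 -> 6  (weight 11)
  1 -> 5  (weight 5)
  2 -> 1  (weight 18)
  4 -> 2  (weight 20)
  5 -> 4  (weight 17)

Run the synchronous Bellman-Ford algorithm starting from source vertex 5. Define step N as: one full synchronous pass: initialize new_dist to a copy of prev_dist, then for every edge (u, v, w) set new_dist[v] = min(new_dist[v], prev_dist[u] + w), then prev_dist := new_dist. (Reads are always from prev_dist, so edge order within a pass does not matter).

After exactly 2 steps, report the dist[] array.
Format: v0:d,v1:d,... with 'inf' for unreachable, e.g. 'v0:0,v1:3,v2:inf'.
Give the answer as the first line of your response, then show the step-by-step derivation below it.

v0:inf,v1:inf,v2:37,v3:inf,v4:17,v5:0,v6:inf

step 1: dist = v0:inf,v1:inf,v2:inf,v3:inf,v4:17,v5:0,v6:inf
step 2: dist = v0:inf,v1:inf,v2:37,v3:inf,v4:17,v5:0,v6:inf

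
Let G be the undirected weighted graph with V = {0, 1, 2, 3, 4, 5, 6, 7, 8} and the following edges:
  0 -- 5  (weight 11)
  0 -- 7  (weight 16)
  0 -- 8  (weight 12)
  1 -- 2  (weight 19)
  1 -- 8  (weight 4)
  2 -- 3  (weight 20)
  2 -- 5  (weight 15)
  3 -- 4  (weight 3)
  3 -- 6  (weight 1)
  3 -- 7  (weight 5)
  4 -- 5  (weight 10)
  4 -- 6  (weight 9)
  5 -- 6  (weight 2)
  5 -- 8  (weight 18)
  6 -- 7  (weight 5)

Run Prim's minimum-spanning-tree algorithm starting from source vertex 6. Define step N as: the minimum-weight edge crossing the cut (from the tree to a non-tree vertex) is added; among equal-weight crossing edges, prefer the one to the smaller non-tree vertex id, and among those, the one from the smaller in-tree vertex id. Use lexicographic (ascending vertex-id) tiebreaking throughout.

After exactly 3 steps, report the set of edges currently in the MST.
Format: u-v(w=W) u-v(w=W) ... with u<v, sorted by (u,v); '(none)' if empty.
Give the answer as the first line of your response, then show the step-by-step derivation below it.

3-4(w=3) 3-6(w=1) 5-6(w=2)

step 1: add edge 3-6 (w=1); MST = {3-6(w=1)}
step 2: add edge 5-6 (w=2); MST = {3-6(w=1) 5-6(w=2)}
step 3: add edge 3-4 (w=3); MST = {3-4(w=3) 3-6(w=1) 5-6(w=2)}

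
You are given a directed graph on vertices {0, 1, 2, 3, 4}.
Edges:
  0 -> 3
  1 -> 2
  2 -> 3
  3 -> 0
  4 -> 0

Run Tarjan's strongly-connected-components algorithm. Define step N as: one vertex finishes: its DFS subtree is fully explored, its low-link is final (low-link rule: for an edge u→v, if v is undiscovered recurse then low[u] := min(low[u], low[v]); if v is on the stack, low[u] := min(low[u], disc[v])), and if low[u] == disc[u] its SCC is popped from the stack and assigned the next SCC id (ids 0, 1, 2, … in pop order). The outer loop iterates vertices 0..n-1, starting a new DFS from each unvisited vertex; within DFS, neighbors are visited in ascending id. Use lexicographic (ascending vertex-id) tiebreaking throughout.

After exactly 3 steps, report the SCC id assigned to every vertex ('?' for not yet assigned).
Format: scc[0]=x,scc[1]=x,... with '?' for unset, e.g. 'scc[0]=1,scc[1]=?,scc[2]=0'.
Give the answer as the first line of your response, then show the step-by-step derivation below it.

scc[0]=0,scc[1]=?,scc[2]=1,scc[3]=0,scc[4]=?

step 1: low=(low[0]=0,low[1]=?,low[2]=?,low[3]=0,low[4]=?); scc=(scc[0]=?,scc[1]=?,scc[2]=?,scc[3]=?,scc[4]=?)
step 2: low=(low[0]=0,low[1]=?,low[2]=?,low[3]=0,low[4]=?); scc=(scc[0]=0,scc[1]=?,scc[2]=?,scc[3]=0,scc[4]=?)
step 3: low=(low[0]=0,low[1]=2,low[2]=3,low[3]=0,low[4]=?); scc=(scc[0]=0,scc[1]=?,scc[2]=1,scc[3]=0,scc[4]=?)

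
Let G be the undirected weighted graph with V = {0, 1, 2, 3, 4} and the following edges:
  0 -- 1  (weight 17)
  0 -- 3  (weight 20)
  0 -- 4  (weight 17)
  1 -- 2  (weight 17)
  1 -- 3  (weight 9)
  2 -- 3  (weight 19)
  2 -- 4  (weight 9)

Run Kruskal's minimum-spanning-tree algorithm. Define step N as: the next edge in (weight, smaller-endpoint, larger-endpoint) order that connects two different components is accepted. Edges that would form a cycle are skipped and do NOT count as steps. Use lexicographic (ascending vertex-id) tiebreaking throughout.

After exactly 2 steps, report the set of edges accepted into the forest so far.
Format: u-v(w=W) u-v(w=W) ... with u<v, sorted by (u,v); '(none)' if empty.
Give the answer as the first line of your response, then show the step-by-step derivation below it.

1-3(w=9) 2-4(w=9)

step 1: add edge 1-3 (w=9); MST = {1-3(w=9)}
step 2: add edge 2-4 (w=9); MST = {1-3(w=9) 2-4(w=9)}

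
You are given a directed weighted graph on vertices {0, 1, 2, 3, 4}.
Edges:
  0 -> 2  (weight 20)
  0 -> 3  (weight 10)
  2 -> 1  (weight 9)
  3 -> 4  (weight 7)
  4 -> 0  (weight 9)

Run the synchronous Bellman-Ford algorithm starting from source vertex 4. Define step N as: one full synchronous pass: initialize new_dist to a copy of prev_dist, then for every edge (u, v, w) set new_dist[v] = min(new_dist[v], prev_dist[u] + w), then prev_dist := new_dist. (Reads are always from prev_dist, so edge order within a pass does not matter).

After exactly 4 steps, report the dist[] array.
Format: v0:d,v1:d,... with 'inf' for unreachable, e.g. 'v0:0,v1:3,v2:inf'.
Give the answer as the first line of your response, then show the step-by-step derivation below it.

v0:9,v1:38,v2:29,v3:19,v4:0

step 1: dist = v0:9,v1:inf,v2:inf,v3:inf,v4:0
step 2: dist = v0:9,v1:inf,v2:29,v3:19,v4:0
step 3: dist = v0:9,v1:38,v2:29,v3:19,v4:0
step 4: dist = v0:9,v1:38,v2:29,v3:19,v4:0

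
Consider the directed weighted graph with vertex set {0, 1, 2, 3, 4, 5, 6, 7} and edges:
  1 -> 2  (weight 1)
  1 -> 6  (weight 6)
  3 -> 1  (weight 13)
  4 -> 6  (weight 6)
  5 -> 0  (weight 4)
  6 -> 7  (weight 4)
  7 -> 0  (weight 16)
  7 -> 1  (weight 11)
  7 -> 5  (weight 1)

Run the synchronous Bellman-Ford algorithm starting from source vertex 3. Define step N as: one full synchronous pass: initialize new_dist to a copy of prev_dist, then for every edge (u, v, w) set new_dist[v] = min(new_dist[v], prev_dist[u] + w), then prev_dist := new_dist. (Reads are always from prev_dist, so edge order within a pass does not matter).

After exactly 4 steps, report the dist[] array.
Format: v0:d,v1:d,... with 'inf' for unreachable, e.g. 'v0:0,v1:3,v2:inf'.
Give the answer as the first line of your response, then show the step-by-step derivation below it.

v0:39,v1:13,v2:14,v3:0,v4:inf,v5:24,v6:19,v7:23

step 1: dist = v0:inf,v1:13,v2:inf,v3:0,v4:inf,v5:inf,v6:inf,v7:inf
step 2: dist = v0:inf,v1:13,v2:14,v3:0,v4:inf,v5:inf,v6:19,v7:inf
step 3: dist = v0:inf,v1:13,v2:14,v3:0,v4:inf,v5:inf,v6:19,v7:23
step 4: dist = v0:39,v1:13,v2:14,v3:0,v4:inf,v5:24,v6:19,v7:23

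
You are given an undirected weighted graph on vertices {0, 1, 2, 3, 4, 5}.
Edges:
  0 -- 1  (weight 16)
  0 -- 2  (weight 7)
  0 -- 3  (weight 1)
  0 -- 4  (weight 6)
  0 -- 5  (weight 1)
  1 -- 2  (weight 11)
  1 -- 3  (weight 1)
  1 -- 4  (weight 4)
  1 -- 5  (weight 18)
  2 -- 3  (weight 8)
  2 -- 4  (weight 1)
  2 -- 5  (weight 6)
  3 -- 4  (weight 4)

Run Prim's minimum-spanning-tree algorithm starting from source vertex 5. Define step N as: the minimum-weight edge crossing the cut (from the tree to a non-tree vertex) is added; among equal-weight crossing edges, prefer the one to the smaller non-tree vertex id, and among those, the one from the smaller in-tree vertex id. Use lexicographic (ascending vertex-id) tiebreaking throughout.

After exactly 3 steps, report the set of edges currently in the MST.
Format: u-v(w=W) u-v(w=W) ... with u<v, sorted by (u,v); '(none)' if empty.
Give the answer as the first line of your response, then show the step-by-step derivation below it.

0-3(w=1) 0-5(w=1) 1-3(w=1)

step 1: add edge 0-5 (w=1); MST = {0-5(w=1)}
step 2: add edge 0-3 (w=1); MST = {0-3(w=1) 0-5(w=1)}
step 3: add edge 1-3 (w=1); MST = {0-3(w=1) 0-5(w=1) 1-3(w=1)}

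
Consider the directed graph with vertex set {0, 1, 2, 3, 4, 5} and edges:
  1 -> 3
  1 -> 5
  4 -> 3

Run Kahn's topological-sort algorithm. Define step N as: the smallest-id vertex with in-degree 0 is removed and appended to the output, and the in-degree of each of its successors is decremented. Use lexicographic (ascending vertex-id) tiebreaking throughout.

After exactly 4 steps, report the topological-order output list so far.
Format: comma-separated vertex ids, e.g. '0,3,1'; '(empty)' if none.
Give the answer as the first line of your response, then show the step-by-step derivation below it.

0,1,2,4

step 1: output 0; order=[0]; indeg=(0,0,0,2,0,1)
step 2: output 1; order=[0,1]; indeg=(0,0,0,1,0,0)
step 3: output 2; order=[0,1,2]; indeg=(0,0,0,1,0,0)
step 4: output 4; order=[0,1,2,4]; indeg=(0,0,0,0,0,0)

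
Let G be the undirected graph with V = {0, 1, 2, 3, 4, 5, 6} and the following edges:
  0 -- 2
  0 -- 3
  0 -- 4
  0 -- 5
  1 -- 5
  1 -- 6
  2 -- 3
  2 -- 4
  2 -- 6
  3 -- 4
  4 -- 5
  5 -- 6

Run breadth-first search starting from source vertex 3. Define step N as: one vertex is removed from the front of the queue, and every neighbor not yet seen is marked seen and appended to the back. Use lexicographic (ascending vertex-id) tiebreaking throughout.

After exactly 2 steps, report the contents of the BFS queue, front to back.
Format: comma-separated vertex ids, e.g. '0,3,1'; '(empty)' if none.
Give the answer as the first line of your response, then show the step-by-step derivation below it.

2,4,5

step 1: dequeue 3; queue=[0,2,4]; order=3
step 2: dequeue 0; queue=[2,4,5]; order=3,0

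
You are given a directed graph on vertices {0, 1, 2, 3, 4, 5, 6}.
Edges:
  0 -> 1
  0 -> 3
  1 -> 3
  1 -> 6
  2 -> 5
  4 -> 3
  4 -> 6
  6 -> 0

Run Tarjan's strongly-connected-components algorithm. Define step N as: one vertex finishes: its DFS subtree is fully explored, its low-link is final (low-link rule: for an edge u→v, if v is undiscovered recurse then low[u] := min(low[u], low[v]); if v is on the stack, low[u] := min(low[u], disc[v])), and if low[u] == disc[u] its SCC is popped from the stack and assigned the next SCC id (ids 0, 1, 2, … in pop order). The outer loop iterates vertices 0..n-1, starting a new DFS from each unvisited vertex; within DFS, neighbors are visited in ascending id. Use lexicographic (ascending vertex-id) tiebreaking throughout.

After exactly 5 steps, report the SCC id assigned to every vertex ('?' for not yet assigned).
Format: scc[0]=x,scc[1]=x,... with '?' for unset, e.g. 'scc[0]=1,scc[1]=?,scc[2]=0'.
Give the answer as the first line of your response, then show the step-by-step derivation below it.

scc[0]=1,scc[1]=1,scc[2]=?,scc[3]=0,scc[4]=?,scc[5]=2,scc[6]=1

step 1: low=(low[0]=0,low[1]=1,low[2]=?,low[3]=2,low[4]=?,low[5]=?,low[6]=?); scc=(scc[0]=?,scc[1]=?,scc[2]=?,scc[3]=0,scc[4]=?,scc[5]=?,scc[6]=?)
step 2: low=(low[0]=0,low[1]=1,low[2]=?,low[3]=2,low[4]=?,low[5]=?,low[6]=0); scc=(scc[0]=?,scc[1]=?,scc[2]=?,scc[3]=0,scc[4]=?,scc[5]=?,scc[6]=?)
step 3: low=(low[0]=0,low[1]=0,low[2]=?,low[3]=2,low[4]=?,low[5]=?,low[6]=0); scc=(scc[0]=?,scc[1]=?,scc[2]=?,scc[3]=0,scc[4]=?,scc[5]=?,scc[6]=?)
step 4: low=(low[0]=0,low[1]=0,low[2]=?,low[3]=2,low[4]=?,low[5]=?,low[6]=0); scc=(scc[0]=1,scc[1]=1,scc[2]=?,scc[3]=0,scc[4]=?,scc[5]=?,scc[6]=1)
step 5: low=(low[0]=0,low[1]=0,low[2]=4,low[3]=2,low[4]=?,low[5]=5,low[6]=0); scc=(scc[0]=1,scc[1]=1,scc[2]=?,scc[3]=0,scc[4]=?,scc[5]=2,scc[6]=1)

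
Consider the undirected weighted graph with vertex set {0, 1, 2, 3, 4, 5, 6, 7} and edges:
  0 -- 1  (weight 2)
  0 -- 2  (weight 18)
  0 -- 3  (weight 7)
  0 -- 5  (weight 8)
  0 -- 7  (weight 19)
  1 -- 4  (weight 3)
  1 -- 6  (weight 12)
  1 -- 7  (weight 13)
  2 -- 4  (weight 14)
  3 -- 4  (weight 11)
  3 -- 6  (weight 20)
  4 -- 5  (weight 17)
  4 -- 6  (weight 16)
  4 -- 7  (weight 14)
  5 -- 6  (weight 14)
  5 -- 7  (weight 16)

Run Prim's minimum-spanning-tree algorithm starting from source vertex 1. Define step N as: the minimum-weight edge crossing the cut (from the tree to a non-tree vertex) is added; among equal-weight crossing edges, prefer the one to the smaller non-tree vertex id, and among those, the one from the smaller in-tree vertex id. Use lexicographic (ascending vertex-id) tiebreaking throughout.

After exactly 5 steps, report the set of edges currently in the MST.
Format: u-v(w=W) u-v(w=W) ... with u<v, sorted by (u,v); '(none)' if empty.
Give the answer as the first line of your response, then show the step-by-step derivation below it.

0-1(w=2) 0-3(w=7) 0-5(w=8) 1-4(w=3) 1-6(w=12)

step 1: add edge 0-1 (w=2); MST = {0-1(w=2)}
step 2: add edge 1-4 (w=3); MST = {0-1(w=2) 1-4(w=3)}
step 3: add edge 0-3 (w=7); MST = {0-1(w=2) 0-3(w=7) 1-4(w=3)}
step 4: add edge 0-5 (w=8); MST = {0-1(w=2) 0-3(w=7) 0-5(w=8) 1-4(w=3)}
step 5: add edge 1-6 (w=12); MST = {0-1(w=2) 0-3(w=7) 0-5(w=8) 1-4(w=3) 1-6(w=12)}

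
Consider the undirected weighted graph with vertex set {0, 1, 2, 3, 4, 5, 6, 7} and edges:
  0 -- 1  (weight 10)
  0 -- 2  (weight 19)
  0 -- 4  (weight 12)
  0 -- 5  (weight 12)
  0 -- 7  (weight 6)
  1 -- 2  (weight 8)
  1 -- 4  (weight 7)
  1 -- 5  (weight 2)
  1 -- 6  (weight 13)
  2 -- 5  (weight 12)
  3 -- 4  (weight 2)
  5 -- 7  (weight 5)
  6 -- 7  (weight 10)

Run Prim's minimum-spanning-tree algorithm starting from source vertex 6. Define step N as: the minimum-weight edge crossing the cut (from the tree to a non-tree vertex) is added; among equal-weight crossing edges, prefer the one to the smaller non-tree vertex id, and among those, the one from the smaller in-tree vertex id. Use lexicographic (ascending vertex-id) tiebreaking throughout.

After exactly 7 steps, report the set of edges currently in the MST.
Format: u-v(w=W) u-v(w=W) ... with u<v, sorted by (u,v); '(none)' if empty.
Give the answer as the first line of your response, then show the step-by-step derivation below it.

0-7(w=6) 1-2(w=8) 1-4(w=7) 1-5(w=2) 3-4(w=2) 5-7(w=5) 6-7(w=10)

step 1: add edge 6-7 (w=10); MST = {6-7(w=10)}
step 2: add edge 5-7 (w=5); MST = {5-7(w=5) 6-7(w=10)}
step 3: add edge 1-5 (w=2); MST = {1-5(w=2) 5-7(w=5) 6-7(w=10)}
step 4: add edge 0-7 (w=6); MST = {0-7(w=6) 1-5(w=2) 5-7(w=5) 6-7(w=10)}
step 5: add edge 1-4 (w=7); MST = {0-7(w=6) 1-4(w=7) 1-5(w=2) 5-7(w=5) 6-7(w=10)}
step 6: add edge 3-4 (w=2); MST = {0-7(w=6) 1-4(w=7) 1-5(w=2) 3-4(w=2) 5-7(w=5) 6-7(w=10)}
step 7: add edge 1-2 (w=8); MST = {0-7(w=6) 1-2(w=8) 1-4(w=7) 1-5(w=2) 3-4(w=2) 5-7(w=5) 6-7(w=10)}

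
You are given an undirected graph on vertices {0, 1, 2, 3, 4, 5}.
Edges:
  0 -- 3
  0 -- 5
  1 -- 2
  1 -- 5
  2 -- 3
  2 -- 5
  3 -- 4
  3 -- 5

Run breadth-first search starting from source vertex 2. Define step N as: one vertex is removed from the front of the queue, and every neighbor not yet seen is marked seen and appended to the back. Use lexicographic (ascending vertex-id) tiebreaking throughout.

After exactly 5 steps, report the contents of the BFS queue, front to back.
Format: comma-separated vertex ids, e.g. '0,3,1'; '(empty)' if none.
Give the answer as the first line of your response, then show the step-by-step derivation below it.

4

step 1: dequeue 2; queue=[1,3,5]; order=2
step 2: dequeue 1; queue=[3,5]; order=2,1
step 3: dequeue 3; queue=[5,0,4]; order=2,1,3
step 4: dequeue 5; queue=[0,4]; order=2,1,3,5
step 5: dequeue 0; queue=[4]; order=2,1,3,5,0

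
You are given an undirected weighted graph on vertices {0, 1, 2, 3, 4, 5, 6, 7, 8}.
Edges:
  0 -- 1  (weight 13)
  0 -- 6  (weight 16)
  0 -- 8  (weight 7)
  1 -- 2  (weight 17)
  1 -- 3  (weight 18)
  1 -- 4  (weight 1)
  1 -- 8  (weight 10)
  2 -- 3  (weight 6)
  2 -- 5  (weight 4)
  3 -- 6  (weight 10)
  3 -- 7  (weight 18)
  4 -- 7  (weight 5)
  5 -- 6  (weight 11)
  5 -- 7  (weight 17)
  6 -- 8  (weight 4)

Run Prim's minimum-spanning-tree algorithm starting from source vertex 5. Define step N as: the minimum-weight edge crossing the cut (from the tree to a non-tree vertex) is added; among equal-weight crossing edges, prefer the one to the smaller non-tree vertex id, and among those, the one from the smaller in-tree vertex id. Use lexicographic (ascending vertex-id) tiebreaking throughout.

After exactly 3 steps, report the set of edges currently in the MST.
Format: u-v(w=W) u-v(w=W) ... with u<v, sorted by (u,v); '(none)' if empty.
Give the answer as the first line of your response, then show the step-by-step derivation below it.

2-3(w=6) 2-5(w=4) 3-6(w=10)

step 1: add edge 2-5 (w=4); MST = {2-5(w=4)}
step 2: add edge 2-3 (w=6); MST = {2-3(w=6) 2-5(w=4)}
step 3: add edge 3-6 (w=10); MST = {2-3(w=6) 2-5(w=4) 3-6(w=10)}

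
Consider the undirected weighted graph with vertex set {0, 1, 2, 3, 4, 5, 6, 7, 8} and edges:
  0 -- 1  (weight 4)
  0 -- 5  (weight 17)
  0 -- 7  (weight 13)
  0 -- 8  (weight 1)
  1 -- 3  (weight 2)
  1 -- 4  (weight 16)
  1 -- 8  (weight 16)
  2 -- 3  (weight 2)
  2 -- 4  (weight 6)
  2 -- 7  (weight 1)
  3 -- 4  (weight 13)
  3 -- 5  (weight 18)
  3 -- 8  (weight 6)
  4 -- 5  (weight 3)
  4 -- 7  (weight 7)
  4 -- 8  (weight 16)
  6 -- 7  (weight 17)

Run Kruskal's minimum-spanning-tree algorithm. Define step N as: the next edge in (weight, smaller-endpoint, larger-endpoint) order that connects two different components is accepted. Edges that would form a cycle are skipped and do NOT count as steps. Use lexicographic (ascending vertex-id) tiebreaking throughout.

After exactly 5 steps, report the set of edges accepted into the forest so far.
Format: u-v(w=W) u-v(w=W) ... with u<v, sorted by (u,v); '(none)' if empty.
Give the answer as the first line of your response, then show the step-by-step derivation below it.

0-8(w=1) 1-3(w=2) 2-3(w=2) 2-7(w=1) 4-5(w=3)

step 1: add edge 0-8 (w=1); MST = {0-8(w=1)}
step 2: add edge 2-7 (w=1); MST = {0-8(w=1) 2-7(w=1)}
step 3: add edge 1-3 (w=2); MST = {0-8(w=1) 1-3(w=2) 2-7(w=1)}
step 4: add edge 2-3 (w=2); MST = {0-8(w=1) 1-3(w=2) 2-3(w=2) 2-7(w=1)}
step 5: add edge 4-5 (w=3); MST = {0-8(w=1) 1-3(w=2) 2-3(w=2) 2-7(w=1) 4-5(w=3)}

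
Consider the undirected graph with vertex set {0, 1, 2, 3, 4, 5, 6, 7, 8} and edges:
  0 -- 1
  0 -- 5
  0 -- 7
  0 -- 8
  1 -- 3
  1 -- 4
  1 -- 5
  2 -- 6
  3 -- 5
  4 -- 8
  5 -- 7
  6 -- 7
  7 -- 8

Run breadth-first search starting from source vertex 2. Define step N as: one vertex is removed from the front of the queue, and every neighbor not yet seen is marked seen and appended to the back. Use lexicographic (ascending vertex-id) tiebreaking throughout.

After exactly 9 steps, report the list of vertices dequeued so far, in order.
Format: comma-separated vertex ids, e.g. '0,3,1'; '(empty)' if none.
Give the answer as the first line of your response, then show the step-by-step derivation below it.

2,6,7,0,5,8,1,3,4

step 1: dequeue 2; queue=[6]; order=2
step 2: dequeue 6; queue=[7]; order=2,6
step 3: dequeue 7; queue=[0,5,8]; order=2,6,7
step 4: dequeue 0; queue=[5,8,1]; order=2,6,7,0
step 5: dequeue 5; queue=[8,1,3]; order=2,6,7,0,5
step 6: dequeue 8; queue=[1,3,4]; order=2,6,7,0,5,8
step 7: dequeue 1; queue=[3,4]; order=2,6,7,0,5,8,1
step 8: dequeue 3; queue=[4]; order=2,6,7,0,5,8,1,3
step 9: dequeue 4; queue=[(empty)]; order=2,6,7,0,5,8,1,3,4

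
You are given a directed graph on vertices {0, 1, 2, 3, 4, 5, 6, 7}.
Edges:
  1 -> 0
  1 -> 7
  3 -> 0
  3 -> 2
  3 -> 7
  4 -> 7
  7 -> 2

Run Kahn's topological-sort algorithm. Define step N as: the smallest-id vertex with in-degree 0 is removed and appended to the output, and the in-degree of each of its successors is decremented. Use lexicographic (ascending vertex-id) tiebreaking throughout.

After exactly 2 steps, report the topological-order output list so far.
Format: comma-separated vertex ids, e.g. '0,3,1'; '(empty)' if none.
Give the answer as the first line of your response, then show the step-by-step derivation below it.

1,3

step 1: output 1; order=[1]; indeg=(1,0,2,0,0,0,0,2)
step 2: output 3; order=[1,3]; indeg=(0,0,1,0,0,0,0,1)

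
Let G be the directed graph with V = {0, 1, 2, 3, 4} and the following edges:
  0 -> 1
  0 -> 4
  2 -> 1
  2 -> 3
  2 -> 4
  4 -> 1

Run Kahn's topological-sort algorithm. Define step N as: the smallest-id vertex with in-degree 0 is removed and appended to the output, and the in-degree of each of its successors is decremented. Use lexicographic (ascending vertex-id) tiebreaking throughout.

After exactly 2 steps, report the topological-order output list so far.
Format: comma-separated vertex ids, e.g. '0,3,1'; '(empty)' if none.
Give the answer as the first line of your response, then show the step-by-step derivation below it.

0,2

step 1: output 0; order=[0]; indeg=(0,2,0,1,1)
step 2: output 2; order=[0,2]; indeg=(0,1,0,0,0)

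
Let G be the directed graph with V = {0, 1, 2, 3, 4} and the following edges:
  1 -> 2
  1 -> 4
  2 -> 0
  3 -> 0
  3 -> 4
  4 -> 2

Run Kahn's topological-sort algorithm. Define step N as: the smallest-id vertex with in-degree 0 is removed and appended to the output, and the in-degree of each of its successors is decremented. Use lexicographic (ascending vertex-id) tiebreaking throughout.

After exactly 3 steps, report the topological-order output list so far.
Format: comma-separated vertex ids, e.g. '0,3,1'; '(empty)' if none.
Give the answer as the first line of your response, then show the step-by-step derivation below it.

1,3,4

step 1: output 1; order=[1]; indeg=(2,0,1,0,1)
step 2: output 3; order=[1,3]; indeg=(1,0,1,0,0)
step 3: output 4; order=[1,3,4]; indeg=(1,0,0,0,0)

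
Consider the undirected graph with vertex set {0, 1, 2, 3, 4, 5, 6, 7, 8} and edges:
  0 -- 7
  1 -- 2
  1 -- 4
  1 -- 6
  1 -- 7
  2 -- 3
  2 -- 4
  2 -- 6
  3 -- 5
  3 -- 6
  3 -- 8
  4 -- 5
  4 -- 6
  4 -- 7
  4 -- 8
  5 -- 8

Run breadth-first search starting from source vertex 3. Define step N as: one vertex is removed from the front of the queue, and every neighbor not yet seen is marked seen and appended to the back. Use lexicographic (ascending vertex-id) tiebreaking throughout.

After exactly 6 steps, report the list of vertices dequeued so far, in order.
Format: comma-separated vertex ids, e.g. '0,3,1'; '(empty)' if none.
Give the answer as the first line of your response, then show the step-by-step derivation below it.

3,2,5,6,8,1

step 1: dequeue 3; queue=[2,5,6,8]; order=3
step 2: dequeue 2; queue=[5,6,8,1,4]; order=3,2
step 3: dequeue 5; queue=[6,8,1,4]; order=3,2,5
step 4: dequeue 6; queue=[8,1,4]; order=3,2,5,6
step 5: dequeue 8; queue=[1,4]; order=3,2,5,6,8
step 6: dequeue 1; queue=[4,7]; order=3,2,5,6,8,1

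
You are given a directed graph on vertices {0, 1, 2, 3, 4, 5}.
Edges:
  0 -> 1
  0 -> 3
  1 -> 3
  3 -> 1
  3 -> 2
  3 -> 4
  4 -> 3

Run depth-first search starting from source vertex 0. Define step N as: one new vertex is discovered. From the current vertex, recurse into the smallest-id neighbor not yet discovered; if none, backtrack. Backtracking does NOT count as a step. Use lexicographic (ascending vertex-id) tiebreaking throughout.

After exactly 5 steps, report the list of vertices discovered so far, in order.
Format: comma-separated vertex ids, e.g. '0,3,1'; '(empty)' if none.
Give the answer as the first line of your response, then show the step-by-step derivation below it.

0,1,3,2,4

step 1: discover 0; path=0; order=0
step 2: discover 1; path=0>1; order=0,1
step 3: discover 3; path=0>1>3; order=0,1,3
step 4: discover 2; path=0>1>3>2; order=0,1,3,2
step 5: discover 4; path=0>1>3>4; order=0,1,3,2,4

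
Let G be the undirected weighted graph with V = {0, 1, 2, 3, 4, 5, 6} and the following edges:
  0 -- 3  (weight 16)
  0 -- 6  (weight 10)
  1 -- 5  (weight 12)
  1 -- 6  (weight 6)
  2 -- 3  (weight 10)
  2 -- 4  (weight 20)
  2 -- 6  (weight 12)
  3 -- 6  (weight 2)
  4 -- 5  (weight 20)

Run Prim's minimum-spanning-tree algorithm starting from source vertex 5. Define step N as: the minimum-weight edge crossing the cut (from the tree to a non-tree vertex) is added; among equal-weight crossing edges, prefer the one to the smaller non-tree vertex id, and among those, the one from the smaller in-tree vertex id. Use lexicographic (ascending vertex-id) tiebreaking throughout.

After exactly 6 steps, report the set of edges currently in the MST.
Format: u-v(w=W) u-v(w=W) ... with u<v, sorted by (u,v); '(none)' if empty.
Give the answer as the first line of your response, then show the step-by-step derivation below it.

0-6(w=10) 1-5(w=12) 1-6(w=6) 2-3(w=10) 2-4(w=20) 3-6(w=2)

step 1: add edge 1-5 (w=12); MST = {1-5(w=12)}
step 2: add edge 1-6 (w=6); MST = {1-5(w=12) 1-6(w=6)}
step 3: add edge 3-6 (w=2); MST = {1-5(w=12) 1-6(w=6) 3-6(w=2)}
step 4: add edge 0-6 (w=10); MST = {0-6(w=10) 1-5(w=12) 1-6(w=6) 3-6(w=2)}
step 5: add edge 2-3 (w=10); MST = {0-6(w=10) 1-5(w=12) 1-6(w=6) 2-3(w=10) 3-6(w=2)}
step 6: add edge 2-4 (w=20); MST = {0-6(w=10) 1-5(w=12) 1-6(w=6) 2-3(w=10) 2-4(w=20) 3-6(w=2)}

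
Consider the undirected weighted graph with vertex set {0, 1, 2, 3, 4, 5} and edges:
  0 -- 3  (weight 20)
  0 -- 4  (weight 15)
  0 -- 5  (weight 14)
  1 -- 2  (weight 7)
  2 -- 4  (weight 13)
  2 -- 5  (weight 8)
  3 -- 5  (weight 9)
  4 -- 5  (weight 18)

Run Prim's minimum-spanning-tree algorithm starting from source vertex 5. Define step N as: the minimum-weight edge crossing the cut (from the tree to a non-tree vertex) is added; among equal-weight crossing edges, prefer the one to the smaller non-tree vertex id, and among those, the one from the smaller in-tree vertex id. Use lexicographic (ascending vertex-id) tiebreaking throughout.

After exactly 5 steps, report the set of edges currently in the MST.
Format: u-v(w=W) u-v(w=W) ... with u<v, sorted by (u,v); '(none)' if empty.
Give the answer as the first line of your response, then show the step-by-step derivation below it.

0-5(w=14) 1-2(w=7) 2-4(w=13) 2-5(w=8) 3-5(w=9)

step 1: add edge 2-5 (w=8); MST = {2-5(w=8)}
step 2: add edge 1-2 (w=7); MST = {1-2(w=7) 2-5(w=8)}
step 3: add edge 3-5 (w=9); MST = {1-2(w=7) 2-5(w=8) 3-5(w=9)}
step 4: add edge 2-4 (w=13); MST = {1-2(w=7) 2-4(w=13) 2-5(w=8) 3-5(w=9)}
step 5: add edge 0-5 (w=14); MST = {0-5(w=14) 1-2(w=7) 2-4(w=13) 2-5(w=8) 3-5(w=9)}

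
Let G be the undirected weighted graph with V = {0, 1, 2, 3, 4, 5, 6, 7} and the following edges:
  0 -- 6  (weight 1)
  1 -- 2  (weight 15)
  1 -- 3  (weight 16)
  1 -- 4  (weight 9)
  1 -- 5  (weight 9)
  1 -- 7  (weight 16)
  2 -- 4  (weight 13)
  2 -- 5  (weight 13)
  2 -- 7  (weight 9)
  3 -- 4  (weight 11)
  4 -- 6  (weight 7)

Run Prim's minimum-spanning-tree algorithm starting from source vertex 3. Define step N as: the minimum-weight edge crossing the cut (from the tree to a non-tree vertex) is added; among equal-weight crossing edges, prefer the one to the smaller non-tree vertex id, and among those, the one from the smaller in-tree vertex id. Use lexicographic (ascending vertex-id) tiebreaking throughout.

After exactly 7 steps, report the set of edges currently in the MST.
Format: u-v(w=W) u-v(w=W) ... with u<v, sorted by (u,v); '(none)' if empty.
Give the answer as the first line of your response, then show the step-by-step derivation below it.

0-6(w=1) 1-4(w=9) 1-5(w=9) 2-4(w=13) 2-7(w=9) 3-4(w=11) 4-6(w=7)

step 1: add edge 3-4 (w=11); MST = {3-4(w=11)}
step 2: add edge 4-6 (w=7); MST = {3-4(w=11) 4-6(w=7)}
step 3: add edge 0-6 (w=1); MST = {0-6(w=1) 3-4(w=11) 4-6(w=7)}
step 4: add edge 1-4 (w=9); MST = {0-6(w=1) 1-4(w=9) 3-4(w=11) 4-6(w=7)}
step 5: add edge 1-5 (w=9); MST = {0-6(w=1) 1-4(w=9) 1-5(w=9) 3-4(w=11) 4-6(w=7)}
step 6: add edge 2-4 (w=13); MST = {0-6(w=1) 1-4(w=9) 1-5(w=9) 2-4(w=13) 3-4(w=11) 4-6(w=7)}
step 7: add edge 2-7 (w=9); MST = {0-6(w=1) 1-4(w=9) 1-5(w=9) 2-4(w=13) 2-7(w=9) 3-4(w=11) 4-6(w=7)}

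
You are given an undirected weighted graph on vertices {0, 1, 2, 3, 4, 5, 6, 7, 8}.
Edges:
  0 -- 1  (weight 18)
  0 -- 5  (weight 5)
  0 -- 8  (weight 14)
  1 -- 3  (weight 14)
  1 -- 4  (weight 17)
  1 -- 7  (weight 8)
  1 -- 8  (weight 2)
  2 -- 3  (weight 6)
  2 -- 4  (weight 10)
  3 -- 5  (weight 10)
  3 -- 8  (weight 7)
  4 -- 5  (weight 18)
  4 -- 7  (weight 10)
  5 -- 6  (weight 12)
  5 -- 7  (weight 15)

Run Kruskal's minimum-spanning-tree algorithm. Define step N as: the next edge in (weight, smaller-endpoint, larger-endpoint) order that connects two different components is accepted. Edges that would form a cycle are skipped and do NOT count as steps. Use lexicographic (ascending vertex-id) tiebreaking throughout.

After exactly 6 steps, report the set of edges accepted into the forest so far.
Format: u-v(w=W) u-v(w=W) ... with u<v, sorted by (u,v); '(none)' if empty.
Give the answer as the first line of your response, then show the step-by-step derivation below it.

0-5(w=5) 1-7(w=8) 1-8(w=2) 2-3(w=6) 2-4(w=10) 3-8(w=7)

step 1: add edge 1-8 (w=2); MST = {1-8(w=2)}
step 2: add edge 0-5 (w=5); MST = {0-5(w=5) 1-8(w=2)}
step 3: add edge 2-3 (w=6); MST = {0-5(w=5) 1-8(w=2) 2-3(w=6)}
step 4: add edge 3-8 (w=7); MST = {0-5(w=5) 1-8(w=2) 2-3(w=6) 3-8(w=7)}
step 5: add edge 1-7 (w=8); MST = {0-5(w=5) 1-7(w=8) 1-8(w=2) 2-3(w=6) 3-8(w=7)}
step 6: add edge 2-4 (w=10); MST = {0-5(w=5) 1-7(w=8) 1-8(w=2) 2-3(w=6) 2-4(w=10) 3-8(w=7)}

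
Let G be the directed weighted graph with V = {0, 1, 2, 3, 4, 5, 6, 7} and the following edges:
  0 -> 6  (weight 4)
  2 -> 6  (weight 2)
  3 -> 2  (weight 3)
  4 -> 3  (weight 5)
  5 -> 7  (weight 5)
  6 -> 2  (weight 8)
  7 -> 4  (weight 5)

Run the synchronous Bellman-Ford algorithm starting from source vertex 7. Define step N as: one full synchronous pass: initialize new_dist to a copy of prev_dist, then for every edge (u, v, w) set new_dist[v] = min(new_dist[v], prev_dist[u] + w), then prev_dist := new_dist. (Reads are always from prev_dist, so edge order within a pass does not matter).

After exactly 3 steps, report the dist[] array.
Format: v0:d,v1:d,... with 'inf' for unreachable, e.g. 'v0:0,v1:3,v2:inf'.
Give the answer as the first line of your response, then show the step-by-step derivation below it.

v0:inf,v1:inf,v2:13,v3:10,v4:5,v5:inf,v6:inf,v7:0

step 1: dist = v0:inf,v1:inf,v2:inf,v3:inf,v4:5,v5:inf,v6:inf,v7:0
step 2: dist = v0:inf,v1:inf,v2:inf,v3:10,v4:5,v5:inf,v6:inf,v7:0
step 3: dist = v0:inf,v1:inf,v2:13,v3:10,v4:5,v5:inf,v6:inf,v7:0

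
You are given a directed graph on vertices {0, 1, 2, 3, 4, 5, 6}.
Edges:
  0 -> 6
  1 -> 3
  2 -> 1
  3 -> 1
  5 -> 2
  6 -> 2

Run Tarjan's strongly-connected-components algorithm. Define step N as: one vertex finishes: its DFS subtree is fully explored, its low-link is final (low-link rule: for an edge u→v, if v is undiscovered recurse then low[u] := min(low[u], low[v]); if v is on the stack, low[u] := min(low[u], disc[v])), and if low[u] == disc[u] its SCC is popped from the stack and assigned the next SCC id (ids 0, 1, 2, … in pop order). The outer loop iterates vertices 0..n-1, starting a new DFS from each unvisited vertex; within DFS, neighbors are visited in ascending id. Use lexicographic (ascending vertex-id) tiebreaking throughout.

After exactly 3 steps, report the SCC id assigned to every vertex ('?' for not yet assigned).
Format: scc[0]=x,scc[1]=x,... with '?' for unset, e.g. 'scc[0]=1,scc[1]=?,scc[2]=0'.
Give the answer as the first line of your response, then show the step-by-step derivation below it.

scc[0]=?,scc[1]=0,scc[2]=1,scc[3]=0,scc[4]=?,scc[5]=?,scc[6]=?

step 1: low=(low[0]=0,low[1]=3,low[2]=2,low[3]=3,low[4]=?,low[5]=?,low[6]=1); scc=(scc[0]=?,scc[1]=?,scc[2]=?,scc[3]=?,scc[4]=?,scc[5]=?,scc[6]=?)
step 2: low=(low[0]=0,low[1]=3,low[2]=2,low[3]=3,low[4]=?,low[5]=?,low[6]=1); scc=(scc[0]=?,scc[1]=0,scc[2]=?,scc[3]=0,scc[4]=?,scc[5]=?,scc[6]=?)
step 3: low=(low[0]=0,low[1]=3,low[2]=2,low[3]=3,low[4]=?,low[5]=?,low[6]=1); scc=(scc[0]=?,scc[1]=0,scc[2]=1,scc[3]=0,scc[4]=?,scc[5]=?,scc[6]=?)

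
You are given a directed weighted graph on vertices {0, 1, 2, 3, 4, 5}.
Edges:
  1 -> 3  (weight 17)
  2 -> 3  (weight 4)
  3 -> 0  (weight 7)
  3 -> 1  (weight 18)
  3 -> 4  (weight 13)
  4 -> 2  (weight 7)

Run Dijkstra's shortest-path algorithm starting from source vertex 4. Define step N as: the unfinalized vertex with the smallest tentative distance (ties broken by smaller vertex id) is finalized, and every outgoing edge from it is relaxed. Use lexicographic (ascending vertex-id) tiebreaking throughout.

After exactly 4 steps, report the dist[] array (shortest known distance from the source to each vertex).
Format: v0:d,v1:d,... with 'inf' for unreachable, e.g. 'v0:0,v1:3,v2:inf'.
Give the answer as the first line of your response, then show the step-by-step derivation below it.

v0:18,v1:29,v2:7,v3:11,v4:0,v5:inf

step 1: dist = v0:inf,v1:inf,v2:7,v3:inf,v4:0,v5:inf
step 2: dist = v0:inf,v1:inf,v2:7,v3:11,v4:0,v5:inf
step 3: dist = v0:18,v1:29,v2:7,v3:11,v4:0,v5:inf
step 4: dist = v0:18,v1:29,v2:7,v3:11,v4:0,v5:inf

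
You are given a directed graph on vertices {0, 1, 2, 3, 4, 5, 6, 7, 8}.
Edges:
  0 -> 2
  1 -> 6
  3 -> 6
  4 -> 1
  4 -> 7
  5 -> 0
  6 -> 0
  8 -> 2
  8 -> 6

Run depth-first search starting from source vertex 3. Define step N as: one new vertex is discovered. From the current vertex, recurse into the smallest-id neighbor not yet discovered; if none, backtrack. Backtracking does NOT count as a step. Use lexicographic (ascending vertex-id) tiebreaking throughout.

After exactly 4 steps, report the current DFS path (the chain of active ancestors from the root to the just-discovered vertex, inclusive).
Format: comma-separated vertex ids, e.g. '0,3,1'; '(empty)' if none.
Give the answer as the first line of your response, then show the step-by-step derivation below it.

3,6,0,2

step 1: discover 3; path=3; order=3
step 2: discover 6; path=3>6; order=3,6
step 3: discover 0; path=3>6>0; order=3,6,0
step 4: discover 2; path=3>6>0>2; order=3,6,0,2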